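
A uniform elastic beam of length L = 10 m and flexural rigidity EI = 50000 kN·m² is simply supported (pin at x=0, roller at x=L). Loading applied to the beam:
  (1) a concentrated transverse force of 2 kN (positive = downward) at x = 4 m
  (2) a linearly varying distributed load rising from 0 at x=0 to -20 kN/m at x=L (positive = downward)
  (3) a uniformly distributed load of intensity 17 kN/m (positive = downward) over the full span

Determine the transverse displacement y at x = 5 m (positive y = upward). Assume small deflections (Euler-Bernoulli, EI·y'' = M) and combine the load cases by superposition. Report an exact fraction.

Load 1 — point force P=2 kN at a=4 m (b=L-a=6):
  y_1 = -Pa(L-x)(2Lx-a²-x²)/(6LEI)  [x>a] = -2·4·(10-5)·(2·10·5-4²-5²)/(6·10·50000) = -59/75000 m
Load 2 — triangular load w₀=-20 kN/m (0→w₀ over full span):
  y_2 = -w₀x(7L⁴-10L²x²+3x⁴)/(360LEI) = -(-20)·5·(7·10⁴-10·10²·5²+3·5⁴)/(360·10·50000) = 5/192 m
Load 3 — uniform load w=17 kN/m over full span:
  y_3 = -wx(L³-2Lx²+x³)/(24EI) = -17·5·(10³-2·10·5²+5³)/(24·50000) = -17/384 m
Superposition: y = Σ y_i = -22819/1200000 m ≈ -0.019016 m

y(5) = -22819/1200000 m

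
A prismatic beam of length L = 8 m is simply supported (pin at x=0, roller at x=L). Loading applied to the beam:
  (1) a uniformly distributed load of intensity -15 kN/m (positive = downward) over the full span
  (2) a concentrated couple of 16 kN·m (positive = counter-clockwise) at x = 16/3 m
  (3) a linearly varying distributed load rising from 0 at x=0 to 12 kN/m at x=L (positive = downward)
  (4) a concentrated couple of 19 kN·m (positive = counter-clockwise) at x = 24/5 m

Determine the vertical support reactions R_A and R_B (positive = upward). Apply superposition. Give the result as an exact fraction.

R_A = -317/8 kN, R_B = -259/8 kN

Load 1 — uniform load w=-15 kN/m over full span:
  R_A = wL/2 = (-15)·8/2 = -60 kN
  R_B = wL/2 = (-15)·8/2 = -60 kN
Load 2 — applied couple M₀=16 kN·m at a=16/3 m (b=L-a=8/3):
  R_A = M₀/L = 16/8 = 2 kN
  R_B = -M₀/L = -16/8 = -2 kN
Load 3 — triangular load w₀=12 kN/m (0→w₀ over full span):
  R_A = w₀L/6 = 12·8/6 = 16 kN
  R_B = w₀L/3 = 12·8/3 = 32 kN
Load 4 — applied couple M₀=19 kN·m at a=24/5 m (b=L-a=16/5):
  R_A = M₀/L = 19/8 kN
  R_B = -M₀/L = -19/8 kN
Superposition: R_A = -317/8 kN, R_B = -259/8 kN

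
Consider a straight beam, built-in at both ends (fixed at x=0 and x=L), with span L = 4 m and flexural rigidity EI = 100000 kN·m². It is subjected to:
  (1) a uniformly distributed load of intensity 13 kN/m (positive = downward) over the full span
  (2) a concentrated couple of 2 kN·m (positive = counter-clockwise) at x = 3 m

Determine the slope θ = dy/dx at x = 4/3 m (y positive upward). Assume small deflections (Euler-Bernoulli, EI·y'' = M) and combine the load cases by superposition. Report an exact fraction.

θ(4/3) = -443/8100000 rad

Load 1 — uniform load w=13 kN/m over full span:
  θ_1 = -wx(L-x)(L-2x)/(12EI) = -13·(4/3)·(4-(4/3))·(4-2·(4/3))/(12·100000) = -13/253125 rad
Load 2 — applied couple M₀=2 kN·m at a=3 m (b=L-a=1):
  θ_2 = (R_Ax²/2 - M_Ax)/EI  [x≤a] with R_A=9/16, M_A=5/8 = ((9/16)·(4/3)²/2 - (5/8)·(4/3))/100000 = -1/300000 rad
Superposition: θ = Σ θ_i = -443/8100000 rad ≈ -0.000055 rad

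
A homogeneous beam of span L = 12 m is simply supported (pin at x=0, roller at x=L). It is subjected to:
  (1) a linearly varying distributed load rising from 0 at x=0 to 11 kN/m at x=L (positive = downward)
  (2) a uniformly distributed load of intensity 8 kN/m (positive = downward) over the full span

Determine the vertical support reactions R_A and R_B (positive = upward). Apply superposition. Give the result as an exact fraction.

Load 1 — triangular load w₀=11 kN/m (0→w₀ over full span):
  R_A = w₀L/6 = 11·12/6 = 22 kN
  R_B = w₀L/3 = 11·12/3 = 44 kN
Load 2 — uniform load w=8 kN/m over full span:
  R_A = wL/2 = 8·12/2 = 48 kN
  R_B = wL/2 = 8·12/2 = 48 kN
Superposition: R_A = 70 kN, R_B = 92 kN

R_A = 70 kN, R_B = 92 kN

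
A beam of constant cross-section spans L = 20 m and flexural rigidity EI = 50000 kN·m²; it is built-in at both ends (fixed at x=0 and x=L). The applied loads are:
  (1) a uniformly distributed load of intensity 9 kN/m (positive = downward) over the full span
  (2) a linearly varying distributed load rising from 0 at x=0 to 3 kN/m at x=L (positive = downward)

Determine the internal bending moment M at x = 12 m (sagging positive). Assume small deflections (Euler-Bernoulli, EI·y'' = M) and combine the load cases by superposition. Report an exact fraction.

M(12) = 784/5 kN·m

Load 1 — uniform load w=9 kN/m over full span:
  M_1 = wLx/2 - wL²/12 - wx²/2 = 9·20·12/2 - 9·20²/12 - 9·12²/2 = 132 kN·m
Load 2 — triangular load w₀=3 kN/m (0→w₀ over full span):
  M_2 = 3w₀Lx/20 - w₀L²/30 - w₀x³/(6L) = 3·3·20·12/20 - 3·20²/30 - 3·12³/(6·20) = 124/5 kN·m
Superposition: M = Σ M_i = 784/5 kN·m ≈ 156.800000 kN·m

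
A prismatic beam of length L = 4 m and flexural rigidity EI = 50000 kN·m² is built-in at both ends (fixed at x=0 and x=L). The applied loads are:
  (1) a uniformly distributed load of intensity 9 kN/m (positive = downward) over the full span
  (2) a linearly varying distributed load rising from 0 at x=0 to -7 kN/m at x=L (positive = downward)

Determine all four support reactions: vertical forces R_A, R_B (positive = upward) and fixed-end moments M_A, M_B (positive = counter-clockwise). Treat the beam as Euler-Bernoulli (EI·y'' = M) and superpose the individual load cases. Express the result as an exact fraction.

Load 1 — uniform load w=9 kN/m over full span:
  R_A = wL/2 = 9·4/2 = 18 kN
  M_A = wL²/12 = 9·4²/12 = 12 kN·m
  R_B = wL/2 = 9·4/2 = 18 kN
  M_B = -wL²/12 = -9·4²/12 = -12 kN·m
Load 2 — triangular load w₀=-7 kN/m (0→w₀ over full span):
  R_A = 3w₀L/20 = 3·(-7)·4/20 = -21/5 kN
  M_A = w₀L²/30 = (-7)·4²/30 = -56/15 kN·m
  R_B = 7w₀L/20 = 7·(-7)·4/20 = -49/5 kN
  M_B = -w₀L²/20 = -(-7)·4²/20 = 28/5 kN·m
Superposition: R_A = 69/5 kN, M_A = 124/15 kN·m, R_B = 41/5 kN, M_B = -32/5 kN·m

R_A = 69/5 kN, M_A = 124/15 kN·m, R_B = 41/5 kN, M_B = -32/5 kN·m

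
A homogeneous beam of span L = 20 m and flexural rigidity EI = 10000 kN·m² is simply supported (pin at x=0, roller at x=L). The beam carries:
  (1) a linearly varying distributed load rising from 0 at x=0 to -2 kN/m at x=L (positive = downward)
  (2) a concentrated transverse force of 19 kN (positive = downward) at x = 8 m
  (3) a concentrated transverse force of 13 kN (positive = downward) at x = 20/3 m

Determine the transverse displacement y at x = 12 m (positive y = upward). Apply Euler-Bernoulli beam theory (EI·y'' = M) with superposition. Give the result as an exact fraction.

y(12) = -306296/1265625 m

Load 1 — triangular load w₀=-2 kN/m (0→w₀ over full span):
  y_1 = -w₀x(7L⁴-10L²x²+3x⁴)/(360LEI) = -(-2)·12·(7·20⁴-10·20²·12²+3·12⁴)/(360·20·10000) = 9472/46875 m
Load 2 — point force P=19 kN at a=8 m (b=L-a=12):
  y_2 = -Pa(L-x)(2Lx-a²-x²)/(6LEI)  [x>a] = -19·8·(20-12)·(2·20·12-8²-12²)/(6·20·10000) = -2584/9375 m
Load 3 — point force P=13 kN at a=20/3 m (b=L-a=40/3):
  y_3 = -Pa(L-x)(2Lx-a²-x²)/(6LEI)  [x>a] = -13·(20/3)·(20-12)·(2·20·12-(20/3)²-12²)/(6·20·10000) = -8528/50625 m
Superposition: y = Σ y_i = -306296/1265625 m ≈ -0.242012 m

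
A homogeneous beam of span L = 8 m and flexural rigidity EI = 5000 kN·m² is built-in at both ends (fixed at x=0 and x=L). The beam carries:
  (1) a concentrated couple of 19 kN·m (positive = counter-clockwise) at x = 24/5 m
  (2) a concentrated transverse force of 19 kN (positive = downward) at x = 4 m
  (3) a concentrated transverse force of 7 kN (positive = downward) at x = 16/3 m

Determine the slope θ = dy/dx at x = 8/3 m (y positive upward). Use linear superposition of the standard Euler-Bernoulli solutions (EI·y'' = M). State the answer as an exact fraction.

Load 1 — applied couple M₀=19 kN·m at a=24/5 m (b=L-a=16/5):
  θ_1 = (R_Ax²/2 - M_Ax)/EI  [x≤a] with R_A=171/50, M_A=152/25 = ((171/50)·(8/3)²/2 - (152/25)·(8/3))/5000 = -38/46875 rad
Load 2 — point force P=19 kN at a=4 m (b=L-a=4):
  θ_2 = -Pb²x(2aL-(3a+b)x)/(2L³EI)  [x≤a] = -19·4²·(8/3)·(2·4·8-(3·4+4)·(8/3))/(2·8³·5000) = -19/5625 rad
Load 3 — point force P=7 kN at a=16/3 m (b=L-a=8/3):
  θ_3 = -Pb²x(2aL-(3a+b)x)/(2L³EI)  [x≤a] = -7·(8/3)²·(8/3)·(2·(16/3)·8-(3·(16/3)+(8/3))·(8/3))/(2·8³·5000) = -28/30375 rad
Superposition: θ = Σ θ_i = -19403/3796875 rad ≈ -0.005110 rad

θ(8/3) = -19403/3796875 rad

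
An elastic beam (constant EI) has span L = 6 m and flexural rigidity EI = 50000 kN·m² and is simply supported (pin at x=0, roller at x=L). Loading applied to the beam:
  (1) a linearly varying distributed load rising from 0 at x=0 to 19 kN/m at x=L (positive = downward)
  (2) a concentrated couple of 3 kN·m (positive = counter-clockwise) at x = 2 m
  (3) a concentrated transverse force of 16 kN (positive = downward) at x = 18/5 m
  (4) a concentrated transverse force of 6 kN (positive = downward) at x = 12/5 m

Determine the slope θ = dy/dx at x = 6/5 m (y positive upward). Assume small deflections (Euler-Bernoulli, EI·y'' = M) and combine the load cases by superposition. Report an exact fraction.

Load 1 — triangular load w₀=19 kN/m (0→w₀ over full span):
  θ_1 = -w₀(7L⁴-30L²x²+15x⁴)/(360LEI) = -19·(7·6⁴-30·6²·(6/5)²+15·(6/5)⁴)/(360·6·50000) = -5187/3906250 rad
Load 2 — applied couple M₀=3 kN·m at a=2 m (b=L-a=4):
  θ_2 = (M₀x²/(2L)+C₁)/EI  [x≤a] with C₁=M₀(3b²-L²)/(6L)=1 = (3·(6/5)²/(2·6)+1)/50000 = 17/625000 rad
Load 3 — point force P=16 kN at a=18/5 m (b=L-a=12/5):
  θ_3 = -Pb(L²-b²-3x²)/(6LEI)  [x≤a] = -16·(12/5)·(6²-(12/5)²-3·(6/5)²)/(6·6·50000) = -216/390625 rad
Load 4 — point force P=6 kN at a=12/5 m (b=L-a=18/5):
  θ_4 = -Pb(L²-b²-3x²)/(6LEI)  [x≤a] = -6·(18/5)·(6²-(18/5)²-3·(6/5)²)/(6·6·50000) = -351/1562500 rad
Superposition: θ = Σ θ_i = -32473/15625000 rad ≈ -0.002078 rad

θ(6/5) = -32473/15625000 rad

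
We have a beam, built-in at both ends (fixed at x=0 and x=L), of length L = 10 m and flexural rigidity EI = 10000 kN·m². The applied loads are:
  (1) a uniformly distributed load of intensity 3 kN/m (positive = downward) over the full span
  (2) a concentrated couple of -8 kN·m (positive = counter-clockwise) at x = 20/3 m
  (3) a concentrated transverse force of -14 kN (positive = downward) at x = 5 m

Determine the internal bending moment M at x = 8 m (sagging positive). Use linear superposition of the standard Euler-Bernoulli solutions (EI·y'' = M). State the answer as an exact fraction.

M(8) = 139/30 kN·m

Load 1 — uniform load w=3 kN/m over full span:
  M_1 = wLx/2 - wL²/12 - wx²/2 = 3·10·8/2 - 3·10²/12 - 3·8²/2 = -1 kN·m
Load 2 — applied couple M₀=-8 kN·m at a=20/3 m (b=L-a=10/3):
  M_2 = R_Ax - M_A - M₀  [x>a] with R_A=-16/15, M_A=-8/3 = (-16/15)·8 - (-8/3) - (-8) = 32/15 kN·m
Load 3 — point force P=-14 kN at a=5 m (b=L-a=5):
  M_3 = Pa²(a+3b)(L-x)/L³ - Pa²b/L²  [x>a] = (-14)·5²·(5+3·5)·(10-8)/10³ - (-14)·5²·5/10² = 7/2 kN·m
Superposition: M = Σ M_i = 139/30 kN·m ≈ 4.633333 kN·m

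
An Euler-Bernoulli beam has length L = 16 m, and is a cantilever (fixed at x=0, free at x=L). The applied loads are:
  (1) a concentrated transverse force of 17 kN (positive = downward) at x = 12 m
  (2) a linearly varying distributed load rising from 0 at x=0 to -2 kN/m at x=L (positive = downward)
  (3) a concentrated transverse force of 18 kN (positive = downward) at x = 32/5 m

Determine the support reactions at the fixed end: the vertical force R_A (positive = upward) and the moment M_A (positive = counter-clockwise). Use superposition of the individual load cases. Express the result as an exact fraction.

Load 1 — point force P=17 kN at a=12 m (b=L-a=4):
  R_A = P = 17 kN
  M_A = Pa = 17·12 = 204 kN·m
Load 2 — triangular load w₀=-2 kN/m (0→w₀ over full span):
  R_A = w₀L/2 = (-2)·16/2 = -16 kN
  M_A = w₀L²/3 = (-2)·16²/3 = -512/3 kN·m
Load 3 — point force P=18 kN at a=32/5 m (b=L-a=48/5):
  R_A = P = 18 kN
  M_A = Pa = 18·(32/5) = 576/5 kN·m
Superposition: R_A = 19 kN, M_A = 2228/15 kN·m

R_A = 19 kN, M_A = 2228/15 kN·m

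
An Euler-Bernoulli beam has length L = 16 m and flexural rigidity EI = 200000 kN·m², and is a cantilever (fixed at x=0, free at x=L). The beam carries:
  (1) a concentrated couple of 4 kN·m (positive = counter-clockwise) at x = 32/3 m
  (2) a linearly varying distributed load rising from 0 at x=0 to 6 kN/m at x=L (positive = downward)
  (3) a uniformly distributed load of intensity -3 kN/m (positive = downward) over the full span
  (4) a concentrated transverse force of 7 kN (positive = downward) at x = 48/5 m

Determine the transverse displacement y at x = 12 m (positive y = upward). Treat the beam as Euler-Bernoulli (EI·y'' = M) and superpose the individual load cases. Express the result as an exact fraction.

Load 1 — applied couple M₀=4 kN·m at a=32/3 m (b=L-a=16/3):
  y_1 = M₀a(2x-a)/(2EI)  [x>a] = 4·(32/3)·(2·12-(32/3))/(2·200000) = 8/5625 m
Load 2 — triangular load w₀=6 kN/m (0→w₀ over full span):
  y_2 = (w₀Lx³/12-w₀L²x²/6-w₀x⁵/(120L))/EI = (6·16·12³/12-6·16²·12²/6-6·12⁵/(120·16))/200000 = -7443/62500 m
Load 3 — uniform load w=-3 kN/m over full span:
  y_3 = -wx²(x²-4Lx+6L²)/(24EI) = -(-3)·12²·(12²-4·16·12+6·16²)/(24·200000) = 513/6250 m
Load 4 — point force P=7 kN at a=48/5 m (b=L-a=32/5):
  y_4 = -Pa²(3x-a)/(6EI)  [x>a] = -7·(48/5)²·(3·12-(48/5))/(6·200000) = -5544/390625 m
Superposition: y = Σ y_i = -700009/14062500 m ≈ -0.049778 m

y(12) = -700009/14062500 m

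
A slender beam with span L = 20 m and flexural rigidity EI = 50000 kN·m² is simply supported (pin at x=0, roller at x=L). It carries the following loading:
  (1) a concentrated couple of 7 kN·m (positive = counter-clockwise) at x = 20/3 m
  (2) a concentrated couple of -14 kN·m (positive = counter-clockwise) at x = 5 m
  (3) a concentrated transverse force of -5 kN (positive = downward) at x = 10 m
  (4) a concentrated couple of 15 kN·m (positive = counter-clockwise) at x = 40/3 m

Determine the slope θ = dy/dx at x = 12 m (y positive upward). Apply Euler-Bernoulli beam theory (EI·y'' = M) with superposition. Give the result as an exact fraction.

Load 1 — applied couple M₀=7 kN·m at a=20/3 m (b=L-a=40/3):
  θ_1 = (M₀x²/(2L)-M₀(x-a)+C₁)/EI  [x>a] with C₁=M₀(3b²-L²)/(6L)=70/9 = (7·12²/(2·20)-7·(12-(20/3))+(70/9))/50000 = -49/562500 rad
Load 2 — applied couple M₀=-14 kN·m at a=5 m (b=L-a=15):
  θ_2 = (M₀x²/(2L)-M₀(x-a)+C₁)/EI  [x>a] with C₁=M₀(3b²-L²)/(6L)=-385/12 = ((-14)·12²/(2·20)-(-14)·(12-5)+(-385/12))/50000 = 931/3000000 rad
Load 3 — point force P=-5 kN at a=10 m (b=L-a=10):
  θ_3 = -Pa(2L²-6Lx+3x²+a²)/(6LEI)  [x>a] = -(-5)·10·(2·20²-6·20·12+3·12²+10²)/(6·20·50000) = -9/10000 rad
Load 4 — applied couple M₀=15 kN·m at a=40/3 m (b=L-a=20/3):
  θ_4 = (M₀x²/(2L)+C₁)/EI  [x≤a] with C₁=M₀(3b²-L²)/(6L)=-100/3 = (15·12²/(2·20)+(-100/3))/50000 = 31/75000 rad
Superposition: θ = Σ θ_i = -2371/9000000 rad ≈ -0.000263 rad

θ(12) = -2371/9000000 rad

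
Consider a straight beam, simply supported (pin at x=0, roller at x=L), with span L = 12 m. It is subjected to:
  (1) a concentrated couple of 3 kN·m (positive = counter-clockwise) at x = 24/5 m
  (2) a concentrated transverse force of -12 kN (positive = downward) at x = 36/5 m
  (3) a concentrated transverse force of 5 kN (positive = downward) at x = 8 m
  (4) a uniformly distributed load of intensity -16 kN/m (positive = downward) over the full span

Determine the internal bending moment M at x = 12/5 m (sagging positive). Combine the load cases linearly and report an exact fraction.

M(12/5) = -4781/25 kN·m

Load 1 — applied couple M₀=3 kN·m at a=24/5 m (b=L-a=36/5):
  M_1 = M₀x/L  [x≤a] = 3·(12/5)/12 = 3/5 kN·m
Load 2 — point force P=-12 kN at a=36/5 m (b=L-a=24/5):
  M_2 = Pbx/L  [x≤a] = (-12)·(24/5)·(12/5)/12 = -288/25 kN·m
Load 3 — point force P=5 kN at a=8 m (b=L-a=4):
  M_3 = Pbx/L  [x≤a] = 5·4·(12/5)/12 = 4 kN·m
Load 4 — uniform load w=-16 kN/m over full span:
  M_4 = wx(L-x)/2 = (-16)·(12/5)·(12-(12/5))/2 = -4608/25 kN·m
Superposition: M = Σ M_i = -4781/25 kN·m ≈ -191.240000 kN·m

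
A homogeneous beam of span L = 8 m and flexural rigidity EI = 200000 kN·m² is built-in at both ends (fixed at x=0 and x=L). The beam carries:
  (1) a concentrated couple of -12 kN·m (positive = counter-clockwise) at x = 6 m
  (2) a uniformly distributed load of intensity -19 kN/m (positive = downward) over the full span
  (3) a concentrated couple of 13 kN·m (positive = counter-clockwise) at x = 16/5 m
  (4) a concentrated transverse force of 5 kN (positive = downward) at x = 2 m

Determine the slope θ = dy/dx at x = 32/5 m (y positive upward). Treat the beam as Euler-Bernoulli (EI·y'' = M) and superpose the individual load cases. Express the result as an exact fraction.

Load 1 — applied couple M₀=-12 kN·m at a=6 m (b=L-a=2):
  θ_1 = (R_Ax²/2 - M_Ax - M₀(x-a))/EI  [x>a] with R_A=-27/16, M_A=-15/4 = ((-27/16)·(32/5)²/2 - (-15/4)·(32/5) - (-12)·((32/5)-6))/200000 = -9/312500 rad
Load 2 — uniform load w=-19 kN/m over full span:
  θ_2 = -wx(L-x)(L-2x)/(12EI) = -(-19)·(32/5)·(8-(32/5))·(8-2·(32/5))/(12·200000) = -152/390625 rad
Load 3 — applied couple M₀=13 kN·m at a=16/5 m (b=L-a=24/5):
  θ_3 = (R_Ax²/2 - M_Ax - M₀(x-a))/EI  [x>a] with R_A=117/50, M_A=39/25 = ((117/50)·(32/5)²/2 - (39/25)·(32/5) - 13·((32/5)-(16/5)))/200000 = -143/7812500 rad
Load 4 — point force P=5 kN at a=2 m (b=L-a=6):
  θ_4 = Pa²(L-x)(2bL-(3b+a)(L-x))/(2L³EI)  [x>a] = 5·2²·(8-(32/5))·(2·6·8-(3·6+2)·(8-(32/5)))/(2·8³·200000) = 1/100000 rad
Superposition: θ = Σ θ_i = -26639/62500000 rad ≈ -0.000426 rad

θ(32/5) = -26639/62500000 rad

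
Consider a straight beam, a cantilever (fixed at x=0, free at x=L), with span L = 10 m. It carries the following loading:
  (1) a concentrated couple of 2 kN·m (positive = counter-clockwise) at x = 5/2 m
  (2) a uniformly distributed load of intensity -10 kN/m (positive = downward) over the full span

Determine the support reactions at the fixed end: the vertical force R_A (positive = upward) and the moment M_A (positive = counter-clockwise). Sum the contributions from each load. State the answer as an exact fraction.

R_A = -100 kN, M_A = -502 kN·m

Load 1 — applied couple M₀=2 kN·m at a=5/2 m (b=L-a=15/2):
  R_A = 0 kN
  M_A = -M₀ = -2 kN·m
Load 2 — uniform load w=-10 kN/m over full span:
  R_A = wL = (-10)·10 = -100 kN
  M_A = wL²/2 = (-10)·10²/2 = -500 kN·m
Superposition: R_A = -100 kN, M_A = -502 kN·m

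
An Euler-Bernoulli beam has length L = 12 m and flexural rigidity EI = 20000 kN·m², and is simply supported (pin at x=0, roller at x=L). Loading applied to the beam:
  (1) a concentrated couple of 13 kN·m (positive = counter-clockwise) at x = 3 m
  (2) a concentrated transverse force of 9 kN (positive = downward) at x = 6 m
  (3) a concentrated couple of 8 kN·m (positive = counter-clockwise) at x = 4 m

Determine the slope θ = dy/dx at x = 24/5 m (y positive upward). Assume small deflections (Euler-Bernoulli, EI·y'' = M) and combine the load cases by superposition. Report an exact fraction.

θ(24/5) = -1871/2400000 rad

Load 1 — applied couple M₀=13 kN·m at a=3 m (b=L-a=9):
  θ_1 = (M₀x²/(2L)-M₀(x-a)+C₁)/EI  [x>a] with C₁=M₀(3b²-L²)/(6L)=143/8 = (13·(24/5)²/(2·12)-13·((24/5)-3)+(143/8))/20000 = 1391/4000000 rad
Load 2 — point force P=9 kN at a=6 m (b=L-a=6):
  θ_2 = -Pb(L²-b²-3x²)/(6LEI)  [x≤a] = -9·6·(12²-6²-3·(24/5)²)/(6·12·20000) = -729/500000 rad
Load 3 — applied couple M₀=8 kN·m at a=4 m (b=L-a=8):
  θ_3 = (M₀x²/(2L)-M₀(x-a)+C₁)/EI  [x>a] with C₁=M₀(3b²-L²)/(6L)=16/3 = (8·(24/5)²/(2·12)-8·((24/5)-4)+(16/3))/20000 = 31/93750 rad
Superposition: θ = Σ θ_i = -1871/2400000 rad ≈ -0.000780 rad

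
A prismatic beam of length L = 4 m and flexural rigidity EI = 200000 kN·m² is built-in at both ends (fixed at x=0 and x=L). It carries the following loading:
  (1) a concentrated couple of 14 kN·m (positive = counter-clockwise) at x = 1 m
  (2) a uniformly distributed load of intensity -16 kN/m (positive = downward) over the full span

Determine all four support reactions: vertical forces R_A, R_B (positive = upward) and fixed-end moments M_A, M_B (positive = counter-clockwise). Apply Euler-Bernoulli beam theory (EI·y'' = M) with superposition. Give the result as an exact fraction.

Load 1 — applied couple M₀=14 kN·m at a=1 m (b=L-a=3):
  R_A = 6M₀ab/L³ = 6·14·1·3/4³ = 63/16 kN
  M_A = M₀b(2a-b)/L² = 14·3·(2·1-3)/4² = -21/8 kN·m
  R_B = -6M₀ab/L³ = -6·14·1·3/4³ = -63/16 kN
  M_B = M₀a(2b-a)/L² = 14·1·(2·3-1)/4² = 35/8 kN·m
Load 2 — uniform load w=-16 kN/m over full span:
  R_A = wL/2 = (-16)·4/2 = -32 kN
  M_A = wL²/12 = (-16)·4²/12 = -64/3 kN·m
  R_B = wL/2 = (-16)·4/2 = -32 kN
  M_B = -wL²/12 = -(-16)·4²/12 = 64/3 kN·m
Superposition: R_A = -449/16 kN, M_A = -575/24 kN·m, R_B = -575/16 kN, M_B = 617/24 kN·m

R_A = -449/16 kN, M_A = -575/24 kN·m, R_B = -575/16 kN, M_B = 617/24 kN·m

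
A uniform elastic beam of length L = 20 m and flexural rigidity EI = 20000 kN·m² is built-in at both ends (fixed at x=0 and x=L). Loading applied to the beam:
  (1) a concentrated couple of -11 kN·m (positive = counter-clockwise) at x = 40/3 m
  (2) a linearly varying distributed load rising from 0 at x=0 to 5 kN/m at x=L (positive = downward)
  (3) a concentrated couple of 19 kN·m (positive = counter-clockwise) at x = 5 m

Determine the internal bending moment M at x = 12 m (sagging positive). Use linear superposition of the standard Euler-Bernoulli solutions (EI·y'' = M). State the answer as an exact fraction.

Load 1 — applied couple M₀=-11 kN·m at a=40/3 m (b=L-a=20/3):
  M_1 = R_Ax - M_A  [x≤a] with R_A=-11/15, M_A=-11/3 = (-11/15)·12 - (-11/3) = -77/15 kN·m
Load 2 — triangular load w₀=5 kN/m (0→w₀ over full span):
  M_2 = 3w₀Lx/20 - w₀L²/30 - w₀x³/(6L) = 3·5·20·12/20 - 5·20²/30 - 5·12³/(6·20) = 124/3 kN·m
Load 3 — applied couple M₀=19 kN·m at a=5 m (b=L-a=15):
  M_3 = R_Ax - M_A - M₀  [x>a] with R_A=171/160, M_A=-57/16 = (171/160)·12 - (-57/16) - 19 = -209/80 kN·m
Superposition: M = Σ M_i = 2687/80 kN·m ≈ 33.587500 kN·m

M(12) = 2687/80 kN·m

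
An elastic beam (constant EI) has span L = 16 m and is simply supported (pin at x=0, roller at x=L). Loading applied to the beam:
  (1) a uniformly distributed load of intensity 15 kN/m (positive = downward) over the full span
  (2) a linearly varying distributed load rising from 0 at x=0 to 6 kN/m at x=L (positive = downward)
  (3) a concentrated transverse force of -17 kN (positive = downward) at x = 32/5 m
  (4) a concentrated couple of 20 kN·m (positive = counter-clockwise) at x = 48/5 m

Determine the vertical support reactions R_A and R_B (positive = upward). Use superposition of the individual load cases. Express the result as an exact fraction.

Load 1 — uniform load w=15 kN/m over full span:
  R_A = wL/2 = 15·16/2 = 120 kN
  R_B = wL/2 = 15·16/2 = 120 kN
Load 2 — triangular load w₀=6 kN/m (0→w₀ over full span):
  R_A = w₀L/6 = 6·16/6 = 16 kN
  R_B = w₀L/3 = 6·16/3 = 32 kN
Load 3 — point force P=-17 kN at a=32/5 m (b=L-a=48/5):
  R_A = Pb/L = (-17)·(48/5)/16 = -51/5 kN
  R_B = Pa/L = (-17)·(32/5)/16 = -34/5 kN
Load 4 — applied couple M₀=20 kN·m at a=48/5 m (b=L-a=32/5):
  R_A = M₀/L = 20/16 = 5/4 kN
  R_B = -M₀/L = -20/16 = -5/4 kN
Superposition: R_A = 2541/20 kN, R_B = 2879/20 kN

R_A = 2541/20 kN, R_B = 2879/20 kN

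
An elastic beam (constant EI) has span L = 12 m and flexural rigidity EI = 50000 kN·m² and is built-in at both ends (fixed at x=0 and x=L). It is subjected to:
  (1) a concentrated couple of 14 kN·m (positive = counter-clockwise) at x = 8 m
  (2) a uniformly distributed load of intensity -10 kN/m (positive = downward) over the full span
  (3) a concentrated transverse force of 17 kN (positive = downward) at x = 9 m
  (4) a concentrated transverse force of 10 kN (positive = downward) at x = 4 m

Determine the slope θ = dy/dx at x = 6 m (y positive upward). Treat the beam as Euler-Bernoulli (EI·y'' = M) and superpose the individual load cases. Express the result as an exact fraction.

θ(6) = -139/2400000 rad

Load 1 — applied couple M₀=14 kN·m at a=8 m (b=L-a=4):
  θ_1 = (R_Ax²/2 - M_Ax)/EI  [x≤a] with R_A=14/9, M_A=14/3 = ((14/9)·6²/2 - (14/3)·6)/50000 = 0 rad
Load 2 — uniform load w=-10 kN/m over full span:
  θ_2 = -wx(L-x)(L-2x)/(12EI) = -(-10)·6·(12-6)·(12-2·6)/(12·50000) = 0 rad
Load 3 — point force P=17 kN at a=9 m (b=L-a=3):
  θ_3 = -Pb²x(2aL-(3a+b)x)/(2L³EI)  [x≤a] = -17·3²·6·(2·9·12-(3·9+3)·6)/(2·12³·50000) = -153/800000 rad
Load 4 — point force P=10 kN at a=4 m (b=L-a=8):
  θ_4 = Pa²(L-x)(2bL-(3b+a)(L-x))/(2L³EI)  [x>a] = 10·4²·(12-6)·(2·8·12-(3·8+4)·(12-6))/(2·12³·50000) = 1/7500 rad
Superposition: θ = Σ θ_i = -139/2400000 rad ≈ -0.000058 rad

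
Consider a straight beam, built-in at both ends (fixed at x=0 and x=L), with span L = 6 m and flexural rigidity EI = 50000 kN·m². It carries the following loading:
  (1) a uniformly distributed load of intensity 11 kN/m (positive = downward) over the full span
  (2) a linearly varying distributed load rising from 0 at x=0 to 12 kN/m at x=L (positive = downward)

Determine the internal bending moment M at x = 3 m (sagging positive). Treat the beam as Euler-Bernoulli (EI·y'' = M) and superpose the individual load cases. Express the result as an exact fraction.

M(3) = 51/2 kN·m

Load 1 — uniform load w=11 kN/m over full span:
  M_1 = wLx/2 - wL²/12 - wx²/2 = 11·6·3/2 - 11·6²/12 - 11·3²/2 = 33/2 kN·m
Load 2 — triangular load w₀=12 kN/m (0→w₀ over full span):
  M_2 = 3w₀Lx/20 - w₀L²/30 - w₀x³/(6L) = 3·12·6·3/20 - 12·6²/30 - 12·3³/(6·6) = 9 kN·m
Superposition: M = Σ M_i = 51/2 kN·m ≈ 25.500000 kN·m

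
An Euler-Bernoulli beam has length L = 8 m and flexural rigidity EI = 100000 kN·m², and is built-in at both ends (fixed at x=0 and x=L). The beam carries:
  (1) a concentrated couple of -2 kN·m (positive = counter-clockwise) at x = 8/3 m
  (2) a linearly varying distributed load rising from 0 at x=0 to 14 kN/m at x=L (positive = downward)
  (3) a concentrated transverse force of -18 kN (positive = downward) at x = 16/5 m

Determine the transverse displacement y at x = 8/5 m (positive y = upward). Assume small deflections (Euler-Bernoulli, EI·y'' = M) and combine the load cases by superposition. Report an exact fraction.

y(8/5) = -37624/439453125 m

Load 1 — applied couple M₀=-2 kN·m at a=8/3 m (b=L-a=16/3):
  y_1 = (R_Ax³/6 - M_Ax²/2)/EI  [x≤a] with R_A=-1/3, M_A=0 = ((-1/3)·(8/5)³/6 - 0·(8/5)²/2)/100000 = -8/3515625 m
Load 2 — triangular load w₀=14 kN/m (0→w₀ over full span):
  y_2 = -w₀x²(L-x)²(x+2L)/(120LEI) = -14·(8/5)²·(8-(8/5))²·((8/5)+2·8)/(120·8·100000) = -39424/146484375 m
Load 3 — point force P=-18 kN at a=16/5 m (b=L-a=24/5):
  y_3 = -Pb²x²(3aL-(3a+b)x)/(6L³EI)  [x≤a] = -(-18)·(24/5)²·(8/5)²·(3·(16/5)·8-(3·(16/5)+(24/5))·(8/5))/(6·8³·100000) = 9072/48828125 m
Superposition: y = Σ y_i = -37624/439453125 m ≈ -0.000086 m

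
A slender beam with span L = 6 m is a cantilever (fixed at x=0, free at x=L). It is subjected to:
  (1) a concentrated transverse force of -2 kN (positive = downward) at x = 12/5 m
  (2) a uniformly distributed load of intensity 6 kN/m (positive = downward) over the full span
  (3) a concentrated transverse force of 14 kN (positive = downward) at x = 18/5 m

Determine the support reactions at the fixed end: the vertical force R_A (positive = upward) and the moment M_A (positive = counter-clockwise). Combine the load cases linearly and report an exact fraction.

Load 1 — point force P=-2 kN at a=12/5 m (b=L-a=18/5):
  R_A = P = (-2) = -2 kN
  M_A = Pa = (-2)·(12/5) = -24/5 kN·m
Load 2 — uniform load w=6 kN/m over full span:
  R_A = wL = 6·6 = 36 kN
  M_A = wL²/2 = 6·6²/2 = 108 kN·m
Load 3 — point force P=14 kN at a=18/5 m (b=L-a=12/5):
  R_A = P = 14 kN
  M_A = Pa = 14·(18/5) = 252/5 kN·m
Superposition: R_A = 48 kN, M_A = 768/5 kN·m

R_A = 48 kN, M_A = 768/5 kN·m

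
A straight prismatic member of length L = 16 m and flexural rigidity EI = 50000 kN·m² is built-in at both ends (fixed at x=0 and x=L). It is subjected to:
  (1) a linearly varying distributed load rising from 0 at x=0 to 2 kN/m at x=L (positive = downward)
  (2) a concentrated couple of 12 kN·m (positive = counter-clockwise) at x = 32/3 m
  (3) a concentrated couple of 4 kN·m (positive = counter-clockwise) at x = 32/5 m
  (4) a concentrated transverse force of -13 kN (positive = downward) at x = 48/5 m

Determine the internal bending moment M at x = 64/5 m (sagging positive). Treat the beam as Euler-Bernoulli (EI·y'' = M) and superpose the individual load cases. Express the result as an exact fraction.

Load 1 — triangular load w₀=2 kN/m (0→w₀ over full span):
  M_1 = 3w₀Lx/20 - w₀L²/30 - w₀x³/(6L) = 3·2·16·(64/5)/20 - 2·16²/30 - 2·(64/5)³/(6·16) = 256/375 kN·m
Load 2 — applied couple M₀=12 kN·m at a=32/3 m (b=L-a=16/3):
  M_2 = R_Ax - M_A - M₀  [x>a] with R_A=1, M_A=4 = 1·(64/5) - 4 - 12 = -16/5 kN·m
Load 3 — applied couple M₀=4 kN·m at a=32/5 m (b=L-a=48/5):
  M_3 = R_Ax - M_A - M₀  [x>a] with R_A=9/25, M_A=12/25 = (9/25)·(64/5) - (12/25) - 4 = 16/125 kN·m
Load 4 — point force P=-13 kN at a=48/5 m (b=L-a=32/5):
  M_4 = Pa²(a+3b)(L-x)/L³ - Pa²b/L²  [x>a] = (-13)·(48/5)²·((48/5)+3·(32/5))·(16-(64/5))/16³ - (-13)·(48/5)²·(32/5)/16² = 1872/625 kN·m
Superposition: M = Σ M_i = 1136/1875 kN·m ≈ 0.605867 kN·m

M(64/5) = 1136/1875 kN·m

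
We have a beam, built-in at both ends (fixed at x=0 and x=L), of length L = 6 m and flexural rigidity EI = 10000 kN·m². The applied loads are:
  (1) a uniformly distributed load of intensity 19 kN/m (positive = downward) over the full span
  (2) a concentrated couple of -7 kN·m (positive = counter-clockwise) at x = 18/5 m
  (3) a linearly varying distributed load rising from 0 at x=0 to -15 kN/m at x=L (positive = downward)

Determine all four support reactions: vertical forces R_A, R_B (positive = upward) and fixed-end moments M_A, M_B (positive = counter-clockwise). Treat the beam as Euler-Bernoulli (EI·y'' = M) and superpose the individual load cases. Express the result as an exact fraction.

Load 1 — uniform load w=19 kN/m over full span:
  R_A = wL/2 = 19·6/2 = 57 kN
  M_A = wL²/12 = 19·6²/12 = 57 kN·m
  R_B = wL/2 = 19·6/2 = 57 kN
  M_B = -wL²/12 = -19·6²/12 = -57 kN·m
Load 2 — applied couple M₀=-7 kN·m at a=18/5 m (b=L-a=12/5):
  R_A = 6M₀ab/L³ = 6·(-7)·(18/5)·(12/5)/6³ = -42/25 kN
  M_A = M₀b(2a-b)/L² = (-7)·(12/5)·(2·(18/5)-(12/5))/6² = -56/25 kN·m
  R_B = -6M₀ab/L³ = -6·(-7)·(18/5)·(12/5)/6³ = 42/25 kN
  M_B = M₀a(2b-a)/L² = (-7)·(18/5)·(2·(12/5)-(18/5))/6² = -21/25 kN·m
Load 3 — triangular load w₀=-15 kN/m (0→w₀ over full span):
  R_A = 3w₀L/20 = 3·(-15)·6/20 = -27/2 kN
  M_A = w₀L²/30 = (-15)·6²/30 = -18 kN·m
  R_B = 7w₀L/20 = 7·(-15)·6/20 = -63/2 kN
  M_B = -w₀L²/20 = -(-15)·6²/20 = 27 kN·m
Superposition: R_A = 2091/50 kN, M_A = 919/25 kN·m, R_B = 1359/50 kN, M_B = -771/25 kN·m

R_A = 2091/50 kN, M_A = 919/25 kN·m, R_B = 1359/50 kN, M_B = -771/25 kN·m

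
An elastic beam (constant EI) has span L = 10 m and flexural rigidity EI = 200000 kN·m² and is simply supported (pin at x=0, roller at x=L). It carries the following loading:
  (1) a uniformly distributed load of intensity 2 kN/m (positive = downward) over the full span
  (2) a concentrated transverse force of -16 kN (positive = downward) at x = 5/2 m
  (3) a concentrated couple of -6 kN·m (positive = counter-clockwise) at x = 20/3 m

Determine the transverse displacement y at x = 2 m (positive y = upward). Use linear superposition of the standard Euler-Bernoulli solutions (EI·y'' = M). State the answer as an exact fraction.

Load 1 — uniform load w=2 kN/m over full span:
  y_1 = -wx(L³-2Lx²+x³)/(24EI) = -2·2·(10³-2·10·2²+2³)/(24·200000) = -29/37500 m
Load 2 — point force P=-16 kN at a=5/2 m (b=L-a=15/2):
  y_2 = -Pbx(L²-b²-x²)/(6LEI)  [x≤a] = -(-16)·(15/2)·2·(10²-(15/2)²-2²)/(6·10·200000) = 159/200000 m
Load 3 — applied couple M₀=-6 kN·m at a=20/3 m (b=L-a=10/3):
  y_3 = (M₀x³/(6L)+C₁x)/EI  [x≤a] with C₁=M₀(3b²-L²)/(6L)=20/3 = ((-6)·2³/(6·10)+(20/3)·2)/200000 = 47/750000 m
Superposition: y = Σ y_i = 253/3000000 m ≈ 0.000084 m

y(2) = 253/3000000 m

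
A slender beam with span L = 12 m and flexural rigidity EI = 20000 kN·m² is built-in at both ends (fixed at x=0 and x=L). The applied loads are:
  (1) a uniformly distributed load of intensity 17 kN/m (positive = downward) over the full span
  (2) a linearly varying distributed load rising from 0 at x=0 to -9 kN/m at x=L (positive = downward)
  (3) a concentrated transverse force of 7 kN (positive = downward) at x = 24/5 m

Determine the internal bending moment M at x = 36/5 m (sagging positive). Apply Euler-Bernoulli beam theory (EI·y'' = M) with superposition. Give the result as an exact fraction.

M(36/5) = 41712/625 kN·m

Load 1 — uniform load w=17 kN/m over full span:
  M_1 = wLx/2 - wL²/12 - wx²/2 = 17·12·(36/5)/2 - 17·12²/12 - 17·(36/5)²/2 = 2244/25 kN·m
Load 2 — triangular load w₀=-9 kN/m (0→w₀ over full span):
  M_2 = 3w₀Lx/20 - w₀L²/30 - w₀x³/(6L) = 3·(-9)·12·(36/5)/20 - (-9)·12²/30 - (-9)·(36/5)³/(6·12) = -3348/125 kN·m
Load 3 — point force P=7 kN at a=24/5 m (b=L-a=36/5):
  M_3 = Pa²(a+3b)(L-x)/L³ - Pa²b/L²  [x>a] = 7·(24/5)²·((24/5)+3·(36/5))·(12-(36/5))/12³ - 7·(24/5)²·(36/5)/12² = 2352/625 kN·m
Superposition: M = Σ M_i = 41712/625 kN·m ≈ 66.739200 kN·m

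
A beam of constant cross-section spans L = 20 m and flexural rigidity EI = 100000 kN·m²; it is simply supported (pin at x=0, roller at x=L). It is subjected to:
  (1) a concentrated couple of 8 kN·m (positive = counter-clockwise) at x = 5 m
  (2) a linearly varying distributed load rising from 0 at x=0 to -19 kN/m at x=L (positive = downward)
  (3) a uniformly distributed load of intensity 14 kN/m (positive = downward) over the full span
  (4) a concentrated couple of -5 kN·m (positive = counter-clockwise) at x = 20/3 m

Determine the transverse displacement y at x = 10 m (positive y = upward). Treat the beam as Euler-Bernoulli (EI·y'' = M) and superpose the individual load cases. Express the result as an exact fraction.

y(10) = -1673/18000 m

Load 1 — applied couple M₀=8 kN·m at a=5 m (b=L-a=15):
  y_1 = (M₀x³/(6L)-M₀(x-a)²/2+C₁x)/EI  [x>a] with C₁=M₀(3b²-L²)/(6L)=55/3 = (8·10³/(6·20)-8·(10-5)²/2+(55/3)·10)/100000 = 3/2000 m
Load 2 — triangular load w₀=-19 kN/m (0→w₀ over full span):
  y_2 = -w₀x(7L⁴-10L²x²+3x⁴)/(360LEI) = -(-19)·10·(7·20⁴-10·20²·10²+3·10⁴)/(360·20·100000) = 19/96 m
Load 3 — uniform load w=14 kN/m over full span:
  y_3 = -wx(L³-2Lx²+x³)/(24EI) = -14·10·(20³-2·20·10²+10³)/(24·100000) = -7/24 m
Load 4 — applied couple M₀=-5 kN·m at a=20/3 m (b=L-a=40/3):
  y_4 = (M₀x³/(6L)-M₀(x-a)²/2+C₁x)/EI  [x>a] with C₁=M₀(3b²-L²)/(6L)=-50/9 = ((-5)·10³/(6·20)-(-5)·(10-(20/3))²/2+(-50/9)·10)/100000 = -1/1440 m
Superposition: y = Σ y_i = -1673/18000 m ≈ -0.092944 m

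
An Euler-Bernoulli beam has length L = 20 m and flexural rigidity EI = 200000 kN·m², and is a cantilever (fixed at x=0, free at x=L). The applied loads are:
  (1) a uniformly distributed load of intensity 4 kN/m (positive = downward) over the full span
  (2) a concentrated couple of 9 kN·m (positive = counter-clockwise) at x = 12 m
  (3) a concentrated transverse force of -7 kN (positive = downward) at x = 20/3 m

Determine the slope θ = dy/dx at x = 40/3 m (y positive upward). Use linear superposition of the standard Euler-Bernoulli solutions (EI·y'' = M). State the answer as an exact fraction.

Load 1 — uniform load w=4 kN/m over full span:
  θ_1 = -wx(x²-3Lx+3L²)/(6EI) = -4·(40/3)·((40/3)²-3·20·(40/3)+3·20²)/(6·200000) = -52/2025 rad
Load 2 — applied couple M₀=9 kN·m at a=12 m (b=L-a=8):
  θ_2 = M₀a/EI  [x>a] = 9·12/200000 = 27/50000 rad
Load 3 — point force P=-7 kN at a=20/3 m (b=L-a=40/3):
  θ_3 = -Pa²/(2EI)  [x>a] = -(-7)·(20/3)²/(2·200000) = 7/9000 rad
Superposition: θ = Σ θ_i = -98663/4050000 rad ≈ -0.024361 rad

θ(40/3) = -98663/4050000 rad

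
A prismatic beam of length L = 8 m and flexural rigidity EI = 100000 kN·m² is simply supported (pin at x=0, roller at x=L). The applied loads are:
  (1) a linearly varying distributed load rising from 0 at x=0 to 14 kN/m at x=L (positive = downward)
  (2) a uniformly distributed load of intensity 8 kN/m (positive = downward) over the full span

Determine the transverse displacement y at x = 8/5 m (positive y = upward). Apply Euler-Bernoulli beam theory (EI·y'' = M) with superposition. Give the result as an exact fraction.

Load 1 — triangular load w₀=14 kN/m (0→w₀ over full span):
  y_1 = -w₀x(7L⁴-10L²x²+3x⁴)/(360LEI) = -14·(8/5)·(7·8⁴-10·8²·(8/5)²+3·(8/5)⁴)/(360·8·100000) = -308224/146484375 m
Load 2 — uniform load w=8 kN/m over full span:
  y_2 = -wx(L³-2Lx²+x³)/(24EI) = -8·(8/5)·(8³-2·8·(8/5)²+(8/5)³)/(24·100000) = -14848/5859375 m
Superposition: y = Σ y_i = -679424/146484375 m ≈ -0.004638 m

y(8/5) = -679424/146484375 m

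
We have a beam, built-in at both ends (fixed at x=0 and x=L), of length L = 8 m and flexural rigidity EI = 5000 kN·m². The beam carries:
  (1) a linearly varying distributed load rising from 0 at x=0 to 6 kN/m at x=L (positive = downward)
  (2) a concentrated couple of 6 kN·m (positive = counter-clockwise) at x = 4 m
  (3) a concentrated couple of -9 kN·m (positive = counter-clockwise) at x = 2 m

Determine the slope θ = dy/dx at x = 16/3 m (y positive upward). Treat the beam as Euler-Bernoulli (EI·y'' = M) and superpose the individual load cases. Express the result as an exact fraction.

θ(16/3) = 4799/2025000 rad

Load 1 — triangular load w₀=6 kN/m (0→w₀ over full span):
  θ_1 = -w₀(2x(L-x)(L-2x)(x+2L)+x²(L-x)²)/(120LEI) = -6·(2·(16/3)·(8-(16/3))·(8-2·(16/3))·((16/3)+2·8)+(16/3)²·(8-(16/3))²)/(120·8·5000) = 448/253125 rad
Load 2 — applied couple M₀=6 kN·m at a=4 m (b=L-a=4):
  θ_2 = (R_Ax²/2 - M_Ax - M₀(x-a))/EI  [x>a] with R_A=9/8, M_A=3/2 = ((9/8)·(16/3)²/2 - (3/2)·(16/3) - 6·((16/3)-4))/5000 = 0 rad
Load 3 — applied couple M₀=-9 kN·m at a=2 m (b=L-a=6):
  θ_3 = (R_Ax²/2 - M_Ax - M₀(x-a))/EI  [x>a] with R_A=-81/64, M_A=27/16 = ((-81/64)·(16/3)²/2 - (27/16)·(16/3) - (-9)·((16/3)-2))/5000 = 3/5000 rad
Superposition: θ = Σ θ_i = 4799/2025000 rad ≈ 0.002370 rad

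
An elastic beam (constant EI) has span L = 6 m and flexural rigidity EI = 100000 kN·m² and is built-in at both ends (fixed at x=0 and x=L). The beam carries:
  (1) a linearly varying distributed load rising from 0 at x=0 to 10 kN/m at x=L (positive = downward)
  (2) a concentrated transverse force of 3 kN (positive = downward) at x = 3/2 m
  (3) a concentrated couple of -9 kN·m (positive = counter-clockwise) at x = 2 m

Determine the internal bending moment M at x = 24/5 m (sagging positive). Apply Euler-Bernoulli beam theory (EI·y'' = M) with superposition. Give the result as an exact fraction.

M(24/5) = -321/800 kN·m

Load 1 — triangular load w₀=10 kN/m (0→w₀ over full span):
  M_1 = 3w₀Lx/20 - w₀L²/30 - w₀x³/(6L) = 3·10·6·(24/5)/20 - 10·6²/30 - 10·(24/5)³/(6·6) = 12/25 kN·m
Load 2 — point force P=3 kN at a=3/2 m (b=L-a=9/2):
  M_2 = Pa²(a+3b)(L-x)/L³ - Pa²b/L²  [x>a] = 3·(3/2)²·((3/2)+3·(9/2))·(6-(24/5))/6³ - 3·(3/2)²·(9/2)/6² = -9/32 kN·m
Load 3 — applied couple M₀=-9 kN·m at a=2 m (b=L-a=4):
  M_3 = R_Ax - M_A - M₀  [x>a] with R_A=-2, M_A=0 = (-2)·(24/5) - 0 - (-9) = -3/5 kN·m
Superposition: M = Σ M_i = -321/800 kN·m ≈ -0.401250 kN·m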